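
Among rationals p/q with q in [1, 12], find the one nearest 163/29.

Expand x = 163/29 as a continued fraction with the Euclidean algorithm:
  163 = 5*29 + 18, so a_0 = 5.
  29 = 1*18 + 11, so a_1 = 1.
  18 = 1*11 + 7, so a_2 = 1.
  11 = 1*7 + 4, so a_3 = 1.
  7 = 1*4 + 3, so a_4 = 1.
  4 = 1*3 + 1, so a_5 = 1.
  3 = 3*1 + 0, so a_6 = 3.
so x = [5; 1, 1, 1, 1, 1, 3].
Convergents (p_i = a_i*p_{i-1} + p_{i-2}, q_i = a_i*q_{i-1} + q_{i-2} with p_{-2}=0, p_{-1}=1, q_{-2}=1, q_{-1}=0), until the denominator exceeds 12:
  i=0: a_0=5, p_0 = 5*1 + 0 = 5, q_0 = 5*0 + 1 = 1.
  i=1: a_1=1, p_1 = 1*5 + 1 = 6, q_1 = 1*1 + 0 = 1.
  i=2: a_2=1, p_2 = 1*6 + 5 = 11, q_2 = 1*1 + 1 = 2.
  i=3: a_3=1, p_3 = 1*11 + 6 = 17, q_3 = 1*2 + 1 = 3.
  i=4: a_4=1, p_4 = 1*17 + 11 = 28, q_4 = 1*3 + 2 = 5.
  i=5: a_5=1, p_5 = 1*28 + 17 = 45, q_5 = 1*5 + 3 = 8.
  i=6: a_6=3, p_6 = 3*45 + 28 = 163, q_6 = 3*8 + 5 = 29.
q_6 = 29 > 12, so the last convergent with denominator <= 12 is p_5/q_5 = 45/8.
The closest fraction with denominator <= 12 is either p_5/q_5 or the intermediate fraction (k*p_5 + p_4)/(k*q_5 + q_4) with the largest k >= 1 whose denominator stays <= 12; these approach x as k grows, and every other convergent or intermediate fraction in range is farther away.
Largest k: floor((12 - q_4)/q_5) = floor((12 - 5)/8) = 0.
Since k = 0, no intermediate fraction beyond p_5/q_5 has denominator <= 12, so the convergent 45/8 is the closest (its error is |163*8 - 45*29|/(29*8) = 1/232).

45/8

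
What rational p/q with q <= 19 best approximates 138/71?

35/18

Expand x = 138/71 as a continued fraction with the Euclidean algorithm:
  138 = 1*71 + 67, so a_0 = 1.
  71 = 1*67 + 4, so a_1 = 1.
  67 = 16*4 + 3, so a_2 = 16.
  4 = 1*3 + 1, so a_3 = 1.
  3 = 3*1 + 0, so a_4 = 3.
so x = [1; 1, 16, 1, 3].
Convergents (p_i = a_i*p_{i-1} + p_{i-2}, q_i = a_i*q_{i-1} + q_{i-2} with p_{-2}=0, p_{-1}=1, q_{-2}=1, q_{-1}=0), until the denominator exceeds 19:
  i=0: a_0=1, p_0 = 1*1 + 0 = 1, q_0 = 1*0 + 1 = 1.
  i=1: a_1=1, p_1 = 1*1 + 1 = 2, q_1 = 1*1 + 0 = 1.
  i=2: a_2=16, p_2 = 16*2 + 1 = 33, q_2 = 16*1 + 1 = 17.
  i=3: a_3=1, p_3 = 1*33 + 2 = 35, q_3 = 1*17 + 1 = 18.
  i=4: a_4=3, p_4 = 3*35 + 33 = 138, q_4 = 3*18 + 17 = 71.
q_4 = 71 > 19, so the last convergent with denominator <= 19 is p_3/q_3 = 35/18.
The closest fraction with denominator <= 19 is either p_3/q_3 or the intermediate fraction (k*p_3 + p_2)/(k*q_3 + q_2) with the largest k >= 1 whose denominator stays <= 19; these approach x as k grows, and every other convergent or intermediate fraction in range is farther away.
Largest k: floor((19 - q_2)/q_3) = floor((19 - 17)/18) = 0.
Since k = 0, no intermediate fraction beyond p_3/q_3 has denominator <= 19, so the convergent 35/18 is the closest (its error is |138*18 - 35*71|/(71*18) = 1/1278).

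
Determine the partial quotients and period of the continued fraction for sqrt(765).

Write x_i = (sqrt(765) + m_i)/d_i with (m_0, d_0) = (0, 1). a_0 = floor(sqrt(765)) = 27, since 27^2 = 729 <= 765 < 784 = 28^2.
Iterate m_{i+1} = d_i*a_i - m_i, d_{i+1} = (765 - m_{i+1}^2)/d_i, a_{i+1} = floor((a_0 + m_{i+1})/d_{i+1}):
  m_1 = 1*27 - 0 = 27, d_1 = (765 - 27^2)/1 = 36/1 = 36, a_1 = floor((27 + 27)/36) = 1.
  m_2 = 36*1 - 27 = 9, d_2 = (765 - 9^2)/36 = 684/36 = 19, a_2 = floor((27 + 9)/19) = 1.
  m_3 = 19*1 - 9 = 10, d_3 = (765 - 10^2)/19 = 665/19 = 35, a_3 = floor((27 + 10)/35) = 1.
  m_4 = 35*1 - 10 = 25, d_4 = (765 - 25^2)/35 = 140/35 = 4, a_4 = floor((27 + 25)/4) = 13.
  m_5 = 4*13 - 25 = 27, d_5 = (765 - 27^2)/4 = 36/4 = 9, a_5 = floor((27 + 27)/9) = 6.
  m_6 = 9*6 - 27 = 27, d_6 = (765 - 27^2)/9 = 36/9 = 4, a_6 = floor((27 + 27)/4) = 13.
  m_7 = 4*13 - 27 = 25, d_7 = (765 - 25^2)/4 = 140/4 = 35, a_7 = floor((27 + 25)/35) = 1.
  m_8 = 35*1 - 25 = 10, d_8 = (765 - 10^2)/35 = 665/35 = 19, a_8 = floor((27 + 10)/19) = 1.
  m_9 = 19*1 - 10 = 9, d_9 = (765 - 9^2)/19 = 684/19 = 36, a_9 = floor((27 + 9)/36) = 1.
  m_10 = 36*1 - 9 = 27, d_10 = (765 - 27^2)/36 = 36/36 = 1, a_10 = floor((27 + 27)/1) = 54.
  m_11 = 1*54 - 27 = 27, d_11 = (765 - 27^2)/1 = 36/1 = 36: (m_11, d_11) = (m_1, d_1) = (27, 36), so from here the quotients repeat a_1, ..., a_10; the period length is 10.
Hence the expansion of sqrt(765) is a_0 = 27 followed by the repeating block 1, 1, 1, 13, 6, 13, 1, 1, 1, 54 (period 10).

[27; (1, 1, 1, 13, 6, 13, 1, 1, 1, 54)]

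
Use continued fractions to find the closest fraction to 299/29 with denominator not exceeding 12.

103/10

Expand x = 299/29 as a continued fraction with the Euclidean algorithm:
  299 = 10*29 + 9, so a_0 = 10.
  29 = 3*9 + 2, so a_1 = 3.
  9 = 4*2 + 1, so a_2 = 4.
  2 = 2*1 + 0, so a_3 = 2.
so x = [10; 3, 4, 2].
Convergents (p_i = a_i*p_{i-1} + p_{i-2}, q_i = a_i*q_{i-1} + q_{i-2} with p_{-2}=0, p_{-1}=1, q_{-2}=1, q_{-1}=0), until the denominator exceeds 12:
  i=0: a_0=10, p_0 = 10*1 + 0 = 10, q_0 = 10*0 + 1 = 1.
  i=1: a_1=3, p_1 = 3*10 + 1 = 31, q_1 = 3*1 + 0 = 3.
  i=2: a_2=4, p_2 = 4*31 + 10 = 134, q_2 = 4*3 + 1 = 13.
q_2 = 13 > 12, so the last convergent with denominator <= 12 is p_1/q_1 = 31/3.
The closest fraction with denominator <= 12 is either p_1/q_1 or the intermediate fraction (k*p_1 + p_0)/(k*q_1 + q_0) with the largest k >= 1 whose denominator stays <= 12; these approach x as k grows, and every other convergent or intermediate fraction in range is farther away.
Largest k: floor((12 - q_0)/q_1) = floor((12 - 1)/3) = 3.
That gives (3*31 + 10)/(3*3 + 1) = 103/10.
Compare the errors: |x - 31/3| = |299*3 - 31*29|/(29*3) = 2/87, and |x - 103/10| = |299*10 - 103*29|/(29*10) = 3/290.
Cross-multiplying, 3*87 = 261 < 580 = 2*290, so 3/290 is smaller: the intermediate fraction 103/10 is closer to x than 31/3.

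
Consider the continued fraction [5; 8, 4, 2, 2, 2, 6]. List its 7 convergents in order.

Using the convergent recurrence p_i = a_i*p_{i-1} + p_{i-2}, q_i = a_i*q_{i-1} + q_{i-2} with p_{-2}=0, p_{-1}=1, q_{-2}=1, q_{-1}=0:
  i=0: a_0=5, p_0 = 5*1 + 0 = 5, q_0 = 5*0 + 1 = 1.
  i=1: a_1=8, p_1 = 8*5 + 1 = 41, q_1 = 8*1 + 0 = 8.
  i=2: a_2=4, p_2 = 4*41 + 5 = 169, q_2 = 4*8 + 1 = 33.
  i=3: a_3=2, p_3 = 2*169 + 41 = 379, q_3 = 2*33 + 8 = 74.
  i=4: a_4=2, p_4 = 2*379 + 169 = 927, q_4 = 2*74 + 33 = 181.
  i=5: a_5=2, p_5 = 2*927 + 379 = 2233, q_5 = 2*181 + 74 = 436.
  i=6: a_6=6, p_6 = 6*2233 + 927 = 14325, q_6 = 6*436 + 181 = 2797.

5/1, 41/8, 169/33, 379/74, 927/181, 2233/436, 14325/2797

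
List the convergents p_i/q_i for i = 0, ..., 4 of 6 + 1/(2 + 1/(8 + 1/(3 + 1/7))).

Using the convergent recurrence p_i = a_i*p_{i-1} + p_{i-2}, q_i = a_i*q_{i-1} + q_{i-2} with p_{-2}=0, p_{-1}=1, q_{-2}=1, q_{-1}=0:
  i=0: a_0=6, p_0 = 6*1 + 0 = 6, q_0 = 6*0 + 1 = 1.
  i=1: a_1=2, p_1 = 2*6 + 1 = 13, q_1 = 2*1 + 0 = 2.
  i=2: a_2=8, p_2 = 8*13 + 6 = 110, q_2 = 8*2 + 1 = 17.
  i=3: a_3=3, p_3 = 3*110 + 13 = 343, q_3 = 3*17 + 2 = 53.
  i=4: a_4=7, p_4 = 7*343 + 110 = 2511, q_4 = 7*53 + 17 = 388.

6/1, 13/2, 110/17, 343/53, 2511/388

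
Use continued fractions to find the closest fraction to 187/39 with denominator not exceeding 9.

24/5

Expand x = 187/39 as a continued fraction with the Euclidean algorithm:
  187 = 4*39 + 31, so a_0 = 4.
  39 = 1*31 + 8, so a_1 = 1.
  31 = 3*8 + 7, so a_2 = 3.
  8 = 1*7 + 1, so a_3 = 1.
  7 = 7*1 + 0, so a_4 = 7.
so x = [4; 1, 3, 1, 7].
Convergents (p_i = a_i*p_{i-1} + p_{i-2}, q_i = a_i*q_{i-1} + q_{i-2} with p_{-2}=0, p_{-1}=1, q_{-2}=1, q_{-1}=0), until the denominator exceeds 9:
  i=0: a_0=4, p_0 = 4*1 + 0 = 4, q_0 = 4*0 + 1 = 1.
  i=1: a_1=1, p_1 = 1*4 + 1 = 5, q_1 = 1*1 + 0 = 1.
  i=2: a_2=3, p_2 = 3*5 + 4 = 19, q_2 = 3*1 + 1 = 4.
  i=3: a_3=1, p_3 = 1*19 + 5 = 24, q_3 = 1*4 + 1 = 5.
  i=4: a_4=7, p_4 = 7*24 + 19 = 187, q_4 = 7*5 + 4 = 39.
q_4 = 39 > 9, so the last convergent with denominator <= 9 is p_3/q_3 = 24/5.
The closest fraction with denominator <= 9 is either p_3/q_3 or the intermediate fraction (k*p_3 + p_2)/(k*q_3 + q_2) with the largest k >= 1 whose denominator stays <= 9; these approach x as k grows, and every other convergent or intermediate fraction in range is farther away.
Largest k: floor((9 - q_2)/q_3) = floor((9 - 4)/5) = 1.
That gives (1*24 + 19)/(1*5 + 4) = 43/9.
Compare the errors: |x - 24/5| = |187*5 - 24*39|/(39*5) = 1/195, and |x - 43/9| = |187*9 - 43*39|/(39*9) = 6/351.
Cross-multiplying, 1*351 = 351 < 1170 = 6*195, so 1/195 is smaller: the convergent 24/5 is closer to x than 43/9.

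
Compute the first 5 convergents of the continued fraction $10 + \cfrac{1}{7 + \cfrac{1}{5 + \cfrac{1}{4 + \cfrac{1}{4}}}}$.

Using the convergent recurrence p_i = a_i*p_{i-1} + p_{i-2}, q_i = a_i*q_{i-1} + q_{i-2} with p_{-2}=0, p_{-1}=1, q_{-2}=1, q_{-1}=0:
  i=0: a_0=10, p_0 = 10*1 + 0 = 10, q_0 = 10*0 + 1 = 1.
  i=1: a_1=7, p_1 = 7*10 + 1 = 71, q_1 = 7*1 + 0 = 7.
  i=2: a_2=5, p_2 = 5*71 + 10 = 365, q_2 = 5*7 + 1 = 36.
  i=3: a_3=4, p_3 = 4*365 + 71 = 1531, q_3 = 4*36 + 7 = 151.
  i=4: a_4=4, p_4 = 4*1531 + 365 = 6489, q_4 = 4*151 + 36 = 640.

10/1, 71/7, 365/36, 1531/151, 6489/640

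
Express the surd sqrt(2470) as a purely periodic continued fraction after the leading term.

[49; (1, 2, 3, 10, 1, 2, 1, 10, 3, 2, 1, 98)]

Write x_i = (sqrt(2470) + m_i)/d_i with (m_0, d_0) = (0, 1). a_0 = floor(sqrt(2470)) = 49, since 49^2 = 2401 <= 2470 < 2500 = 50^2.
Iterate m_{i+1} = d_i*a_i - m_i, d_{i+1} = (2470 - m_{i+1}^2)/d_i, a_{i+1} = floor((a_0 + m_{i+1})/d_{i+1}):
  m_1 = 1*49 - 0 = 49, d_1 = (2470 - 49^2)/1 = 69/1 = 69, a_1 = floor((49 + 49)/69) = 1.
  m_2 = 69*1 - 49 = 20, d_2 = (2470 - 20^2)/69 = 2070/69 = 30, a_2 = floor((49 + 20)/30) = 2.
  m_3 = 30*2 - 20 = 40, d_3 = (2470 - 40^2)/30 = 870/30 = 29, a_3 = floor((49 + 40)/29) = 3.
  m_4 = 29*3 - 40 = 47, d_4 = (2470 - 47^2)/29 = 261/29 = 9, a_4 = floor((49 + 47)/9) = 10.
  m_5 = 9*10 - 47 = 43, d_5 = (2470 - 43^2)/9 = 621/9 = 69, a_5 = floor((49 + 43)/69) = 1.
  m_6 = 69*1 - 43 = 26, d_6 = (2470 - 26^2)/69 = 1794/69 = 26, a_6 = floor((49 + 26)/26) = 2.
  m_7 = 26*2 - 26 = 26, d_7 = (2470 - 26^2)/26 = 1794/26 = 69, a_7 = floor((49 + 26)/69) = 1.
  m_8 = 69*1 - 26 = 43, d_8 = (2470 - 43^2)/69 = 621/69 = 9, a_8 = floor((49 + 43)/9) = 10.
  m_9 = 9*10 - 43 = 47, d_9 = (2470 - 47^2)/9 = 261/9 = 29, a_9 = floor((49 + 47)/29) = 3.
  m_10 = 29*3 - 47 = 40, d_10 = (2470 - 40^2)/29 = 870/29 = 30, a_10 = floor((49 + 40)/30) = 2.
  m_11 = 30*2 - 40 = 20, d_11 = (2470 - 20^2)/30 = 2070/30 = 69, a_11 = floor((49 + 20)/69) = 1.
  m_12 = 69*1 - 20 = 49, d_12 = (2470 - 49^2)/69 = 69/69 = 1, a_12 = floor((49 + 49)/1) = 98.
  m_13 = 1*98 - 49 = 49, d_13 = (2470 - 49^2)/1 = 69/1 = 69: (m_13, d_13) = (m_1, d_1) = (49, 69), so from here the quotients repeat a_1, ..., a_12; the period length is 12.
Hence the expansion of sqrt(2470) is a_0 = 49 followed by the repeating block 1, 2, 3, 10, 1, 2, 1, 10, 3, 2, 1, 98 (period 12).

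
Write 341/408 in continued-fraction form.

[0; 1, 5, 11, 6]

Run the Euclidean algorithm on 341 and 408; the successive quotients are the partial quotients a_0, a_1, ... (each step inverts the fractional part left over by the previous one):
  341 = 0*408 + 341, so a_0 = 0.
  408 = 1*341 + 67, so a_1 = 1.
  341 = 5*67 + 6, so a_2 = 5.
  67 = 11*6 + 1, so a_3 = 11.
  6 = 6*1 + 0, so a_4 = 6.
The remainder reaches 0 after 5 divisions, so the expansion has 5 partial quotients, read off in order.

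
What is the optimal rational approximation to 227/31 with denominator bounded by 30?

Expand x = 227/31 as a continued fraction with the Euclidean algorithm:
  227 = 7*31 + 10, so a_0 = 7.
  31 = 3*10 + 1, so a_1 = 3.
  10 = 10*1 + 0, so a_2 = 10.
so x = [7; 3, 10].
Convergents (p_i = a_i*p_{i-1} + p_{i-2}, q_i = a_i*q_{i-1} + q_{i-2} with p_{-2}=0, p_{-1}=1, q_{-2}=1, q_{-1}=0), until the denominator exceeds 30:
  i=0: a_0=7, p_0 = 7*1 + 0 = 7, q_0 = 7*0 + 1 = 1.
  i=1: a_1=3, p_1 = 3*7 + 1 = 22, q_1 = 3*1 + 0 = 3.
  i=2: a_2=10, p_2 = 10*22 + 7 = 227, q_2 = 10*3 + 1 = 31.
q_2 = 31 > 30, so the last convergent with denominator <= 30 is p_1/q_1 = 22/3.
The closest fraction with denominator <= 30 is either p_1/q_1 or the intermediate fraction (k*p_1 + p_0)/(k*q_1 + q_0) with the largest k >= 1 whose denominator stays <= 30; these approach x as k grows, and every other convergent or intermediate fraction in range is farther away.
Largest k: floor((30 - q_0)/q_1) = floor((30 - 1)/3) = 9.
That gives (9*22 + 7)/(9*3 + 1) = 205/28.
Compare the errors: |x - 22/3| = |227*3 - 22*31|/(31*3) = 1/93, and |x - 205/28| = |227*28 - 205*31|/(31*28) = 1/868.
Cross-multiplying, 1*93 = 93 < 868 = 1*868, so 1/868 is smaller: the intermediate fraction 205/28 is closer to x than 22/3.

205/28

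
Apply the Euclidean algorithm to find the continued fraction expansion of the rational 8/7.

Run the Euclidean algorithm on 8 and 7; the successive quotients are the partial quotients a_0, a_1, ... (each step inverts the fractional part left over by the previous one):
  8 = 1*7 + 1, so a_0 = 1.
  7 = 7*1 + 0, so a_1 = 7.
The remainder reaches 0 after 2 divisions, so the expansion has 2 partial quotients, read off in order.

[1; 7]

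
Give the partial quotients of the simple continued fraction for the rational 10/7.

[1; 2, 3]

Run the Euclidean algorithm on 10 and 7; the successive quotients are the partial quotients a_0, a_1, ... (each step inverts the fractional part left over by the previous one):
  10 = 1*7 + 3, so a_0 = 1.
  7 = 2*3 + 1, so a_1 = 2.
  3 = 3*1 + 0, so a_2 = 3.
The remainder reaches 0 after 3 divisions, so the expansion has 3 partial quotients, read off in order.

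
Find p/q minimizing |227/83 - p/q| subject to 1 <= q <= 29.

Expand x = 227/83 as a continued fraction with the Euclidean algorithm:
  227 = 2*83 + 61, so a_0 = 2.
  83 = 1*61 + 22, so a_1 = 1.
  61 = 2*22 + 17, so a_2 = 2.
  22 = 1*17 + 5, so a_3 = 1.
  17 = 3*5 + 2, so a_4 = 3.
  5 = 2*2 + 1, so a_5 = 2.
  2 = 2*1 + 0, so a_6 = 2.
so x = [2; 1, 2, 1, 3, 2, 2].
Convergents (p_i = a_i*p_{i-1} + p_{i-2}, q_i = a_i*q_{i-1} + q_{i-2} with p_{-2}=0, p_{-1}=1, q_{-2}=1, q_{-1}=0), until the denominator exceeds 29:
  i=0: a_0=2, p_0 = 2*1 + 0 = 2, q_0 = 2*0 + 1 = 1.
  i=1: a_1=1, p_1 = 1*2 + 1 = 3, q_1 = 1*1 + 0 = 1.
  i=2: a_2=2, p_2 = 2*3 + 2 = 8, q_2 = 2*1 + 1 = 3.
  i=3: a_3=1, p_3 = 1*8 + 3 = 11, q_3 = 1*3 + 1 = 4.
  i=4: a_4=3, p_4 = 3*11 + 8 = 41, q_4 = 3*4 + 3 = 15.
  i=5: a_5=2, p_5 = 2*41 + 11 = 93, q_5 = 2*15 + 4 = 34.
q_5 = 34 > 29, so the last convergent with denominator <= 29 is p_4/q_4 = 41/15.
The closest fraction with denominator <= 29 is either p_4/q_4 or the intermediate fraction (k*p_4 + p_3)/(k*q_4 + q_3) with the largest k >= 1 whose denominator stays <= 29; these approach x as k grows, and every other convergent or intermediate fraction in range is farther away.
Largest k: floor((29 - q_3)/q_4) = floor((29 - 4)/15) = 1.
That gives (1*41 + 11)/(1*15 + 4) = 52/19.
Compare the errors: |x - 41/15| = |227*15 - 41*83|/(83*15) = 2/1245, and |x - 52/19| = |227*19 - 52*83|/(83*19) = 3/1577.
Cross-multiplying, 2*1577 = 3154 < 3735 = 3*1245, so 2/1245 is smaller: the convergent 41/15 is closer to x than 52/19.

41/15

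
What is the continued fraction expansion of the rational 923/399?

[2; 3, 5, 4, 1, 4]

Run the Euclidean algorithm on 923 and 399; the successive quotients are the partial quotients a_0, a_1, ... (each step inverts the fractional part left over by the previous one):
  923 = 2*399 + 125, so a_0 = 2.
  399 = 3*125 + 24, so a_1 = 3.
  125 = 5*24 + 5, so a_2 = 5.
  24 = 4*5 + 4, so a_3 = 4.
  5 = 1*4 + 1, so a_4 = 1.
  4 = 4*1 + 0, so a_5 = 4.
The remainder reaches 0 after 6 divisions, so the expansion has 6 partial quotients, read off in order.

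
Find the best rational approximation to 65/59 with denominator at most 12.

11/10

Expand x = 65/59 as a continued fraction with the Euclidean algorithm:
  65 = 1*59 + 6, so a_0 = 1.
  59 = 9*6 + 5, so a_1 = 9.
  6 = 1*5 + 1, so a_2 = 1.
  5 = 5*1 + 0, so a_3 = 5.
so x = [1; 9, 1, 5].
Convergents (p_i = a_i*p_{i-1} + p_{i-2}, q_i = a_i*q_{i-1} + q_{i-2} with p_{-2}=0, p_{-1}=1, q_{-2}=1, q_{-1}=0), until the denominator exceeds 12:
  i=0: a_0=1, p_0 = 1*1 + 0 = 1, q_0 = 1*0 + 1 = 1.
  i=1: a_1=9, p_1 = 9*1 + 1 = 10, q_1 = 9*1 + 0 = 9.
  i=2: a_2=1, p_2 = 1*10 + 1 = 11, q_2 = 1*9 + 1 = 10.
  i=3: a_3=5, p_3 = 5*11 + 10 = 65, q_3 = 5*10 + 9 = 59.
q_3 = 59 > 12, so the last convergent with denominator <= 12 is p_2/q_2 = 11/10.
The closest fraction with denominator <= 12 is either p_2/q_2 or the intermediate fraction (k*p_2 + p_1)/(k*q_2 + q_1) with the largest k >= 1 whose denominator stays <= 12; these approach x as k grows, and every other convergent or intermediate fraction in range is farther away.
Largest k: floor((12 - q_1)/q_2) = floor((12 - 9)/10) = 0.
Since k = 0, no intermediate fraction beyond p_2/q_2 has denominator <= 12, so the convergent 11/10 is the closest (its error is |65*10 - 11*59|/(59*10) = 1/590).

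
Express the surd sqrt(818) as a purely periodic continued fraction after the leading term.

[28; (1, 1, 1, 1, 56)]

Write x_i = (sqrt(818) + m_i)/d_i with (m_0, d_0) = (0, 1). a_0 = floor(sqrt(818)) = 28, since 28^2 = 784 <= 818 < 841 = 29^2.
Iterate m_{i+1} = d_i*a_i - m_i, d_{i+1} = (818 - m_{i+1}^2)/d_i, a_{i+1} = floor((a_0 + m_{i+1})/d_{i+1}):
  m_1 = 1*28 - 0 = 28, d_1 = (818 - 28^2)/1 = 34/1 = 34, a_1 = floor((28 + 28)/34) = 1.
  m_2 = 34*1 - 28 = 6, d_2 = (818 - 6^2)/34 = 782/34 = 23, a_2 = floor((28 + 6)/23) = 1.
  m_3 = 23*1 - 6 = 17, d_3 = (818 - 17^2)/23 = 529/23 = 23, a_3 = floor((28 + 17)/23) = 1.
  m_4 = 23*1 - 17 = 6, d_4 = (818 - 6^2)/23 = 782/23 = 34, a_4 = floor((28 + 6)/34) = 1.
  m_5 = 34*1 - 6 = 28, d_5 = (818 - 28^2)/34 = 34/34 = 1, a_5 = floor((28 + 28)/1) = 56.
  m_6 = 1*56 - 28 = 28, d_6 = (818 - 28^2)/1 = 34/1 = 34: (m_6, d_6) = (m_1, d_1) = (28, 34), so from here the quotients repeat a_1, ..., a_5; the period length is 5.
Hence the expansion of sqrt(818) is a_0 = 28 followed by the repeating block 1, 1, 1, 1, 56 (period 5).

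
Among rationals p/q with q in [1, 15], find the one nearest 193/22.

114/13

Expand x = 193/22 as a continued fraction with the Euclidean algorithm:
  193 = 8*22 + 17, so a_0 = 8.
  22 = 1*17 + 5, so a_1 = 1.
  17 = 3*5 + 2, so a_2 = 3.
  5 = 2*2 + 1, so a_3 = 2.
  2 = 2*1 + 0, so a_4 = 2.
so x = [8; 1, 3, 2, 2].
Convergents (p_i = a_i*p_{i-1} + p_{i-2}, q_i = a_i*q_{i-1} + q_{i-2} with p_{-2}=0, p_{-1}=1, q_{-2}=1, q_{-1}=0), until the denominator exceeds 15:
  i=0: a_0=8, p_0 = 8*1 + 0 = 8, q_0 = 8*0 + 1 = 1.
  i=1: a_1=1, p_1 = 1*8 + 1 = 9, q_1 = 1*1 + 0 = 1.
  i=2: a_2=3, p_2 = 3*9 + 8 = 35, q_2 = 3*1 + 1 = 4.
  i=3: a_3=2, p_3 = 2*35 + 9 = 79, q_3 = 2*4 + 1 = 9.
  i=4: a_4=2, p_4 = 2*79 + 35 = 193, q_4 = 2*9 + 4 = 22.
q_4 = 22 > 15, so the last convergent with denominator <= 15 is p_3/q_3 = 79/9.
The closest fraction with denominator <= 15 is either p_3/q_3 or the intermediate fraction (k*p_3 + p_2)/(k*q_3 + q_2) with the largest k >= 1 whose denominator stays <= 15; these approach x as k grows, and every other convergent or intermediate fraction in range is farther away.
Largest k: floor((15 - q_2)/q_3) = floor((15 - 4)/9) = 1.
That gives (1*79 + 35)/(1*9 + 4) = 114/13.
Compare the errors: |x - 79/9| = |193*9 - 79*22|/(22*9) = 1/198, and |x - 114/13| = |193*13 - 114*22|/(22*13) = 1/286.
Cross-multiplying, 1*198 = 198 < 286 = 1*286, so 1/286 is smaller: the intermediate fraction 114/13 is closer to x than 79/9.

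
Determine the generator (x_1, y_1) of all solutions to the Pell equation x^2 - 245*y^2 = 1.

(x, y) = (51841, 3312)

First expand sqrt(245) as a continued fraction. With x_i = (sqrt(245) + m_i)/d_i and (m_0, d_0) = (0, 1): a_0 = floor(sqrt(245)) = 15, since 15^2 = 225 <= 245 < 256 = 16^2.
Iterate m_{i+1} = d_i*a_i - m_i, d_{i+1} = (245 - m_{i+1}^2)/d_i, a_{i+1} = floor((a_0 + m_{i+1})/d_{i+1}):
  m_1 = 1*15 - 0 = 15, d_1 = (245 - 15^2)/1 = 20/1 = 20, a_1 = floor((15 + 15)/20) = 1.
  m_2 = 20*1 - 15 = 5, d_2 = (245 - 5^2)/20 = 220/20 = 11, a_2 = floor((15 + 5)/11) = 1.
  m_3 = 11*1 - 5 = 6, d_3 = (245 - 6^2)/11 = 209/11 = 19, a_3 = floor((15 + 6)/19) = 1.
  m_4 = 19*1 - 6 = 13, d_4 = (245 - 13^2)/19 = 76/19 = 4, a_4 = floor((15 + 13)/4) = 7.
  m_5 = 4*7 - 13 = 15, d_5 = (245 - 15^2)/4 = 20/4 = 5, a_5 = floor((15 + 15)/5) = 6.
  m_6 = 5*6 - 15 = 15, d_6 = (245 - 15^2)/5 = 20/5 = 4, a_6 = floor((15 + 15)/4) = 7.
  m_7 = 4*7 - 15 = 13, d_7 = (245 - 13^2)/4 = 76/4 = 19, a_7 = floor((15 + 13)/19) = 1.
  m_8 = 19*1 - 13 = 6, d_8 = (245 - 6^2)/19 = 209/19 = 11, a_8 = floor((15 + 6)/11) = 1.
  m_9 = 11*1 - 6 = 5, d_9 = (245 - 5^2)/11 = 220/11 = 20, a_9 = floor((15 + 5)/20) = 1.
  m_10 = 20*1 - 5 = 15, d_10 = (245 - 15^2)/20 = 20/20 = 1, a_10 = floor((15 + 15)/1) = 30.
  m_11 = 1*30 - 15 = 15, d_11 = (245 - 15^2)/1 = 20/1 = 20: (m_11, d_11) = (m_1, d_1) = (15, 20), so from here the quotients repeat a_1, ..., a_10; the period length is 10.
So sqrt(245) = [15; (1, 1, 1, 7, 6, 7, 1, 1, 1, 30)] with period length k = 10.
k is even, so the fundamental solution of x^2 - 245y^2 = 1 is (p_{k-1}, q_{k-1}) = (p_9, q_9); compute convergents through index 9.
Convergents (p_i = a_i*p_{i-1} + p_{i-2}, q_i = a_i*q_{i-1} + q_{i-2} with p_{-2}=0, p_{-1}=1, q_{-2}=1, q_{-1}=0):
  i=0: a_0=15, p_0 = 15*1 + 0 = 15, q_0 = 15*0 + 1 = 1.
  i=1: a_1=1, p_1 = 1*15 + 1 = 16, q_1 = 1*1 + 0 = 1.
  i=2: a_2=1, p_2 = 1*16 + 15 = 31, q_2 = 1*1 + 1 = 2.
  i=3: a_3=1, p_3 = 1*31 + 16 = 47, q_3 = 1*2 + 1 = 3.
  i=4: a_4=7, p_4 = 7*47 + 31 = 360, q_4 = 7*3 + 2 = 23.
  i=5: a_5=6, p_5 = 6*360 + 47 = 2207, q_5 = 6*23 + 3 = 141.
  i=6: a_6=7, p_6 = 7*2207 + 360 = 15809, q_6 = 7*141 + 23 = 1010.
  i=7: a_7=1, p_7 = 1*15809 + 2207 = 18016, q_7 = 1*1010 + 141 = 1151.
  i=8: a_8=1, p_8 = 1*18016 + 15809 = 33825, q_8 = 1*1151 + 1010 = 2161.
  i=9: a_9=1, p_9 = 1*33825 + 18016 = 51841, q_9 = 1*2161 + 1151 = 3312.
Check: 51841^2 - 245*3312^2 = 2687489281 - 2687489280 = 1, so (x, y) = (51841, 3312) solves the equation, and by the theorem it is the least positive solution.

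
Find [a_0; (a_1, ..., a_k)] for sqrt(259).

Write x_i = (sqrt(259) + m_i)/d_i with (m_0, d_0) = (0, 1). a_0 = floor(sqrt(259)) = 16, since 16^2 = 256 <= 259 < 289 = 17^2.
Iterate m_{i+1} = d_i*a_i - m_i, d_{i+1} = (259 - m_{i+1}^2)/d_i, a_{i+1} = floor((a_0 + m_{i+1})/d_{i+1}):
  m_1 = 1*16 - 0 = 16, d_1 = (259 - 16^2)/1 = 3/1 = 3, a_1 = floor((16 + 16)/3) = 10.
  m_2 = 3*10 - 16 = 14, d_2 = (259 - 14^2)/3 = 63/3 = 21, a_2 = floor((16 + 14)/21) = 1.
  m_3 = 21*1 - 14 = 7, d_3 = (259 - 7^2)/21 = 210/21 = 10, a_3 = floor((16 + 7)/10) = 2.
  m_4 = 10*2 - 7 = 13, d_4 = (259 - 13^2)/10 = 90/10 = 9, a_4 = floor((16 + 13)/9) = 3.
  m_5 = 9*3 - 13 = 14, d_5 = (259 - 14^2)/9 = 63/9 = 7, a_5 = floor((16 + 14)/7) = 4.
  m_6 = 7*4 - 14 = 14, d_6 = (259 - 14^2)/7 = 63/7 = 9, a_6 = floor((16 + 14)/9) = 3.
  m_7 = 9*3 - 14 = 13, d_7 = (259 - 13^2)/9 = 90/9 = 10, a_7 = floor((16 + 13)/10) = 2.
  m_8 = 10*2 - 13 = 7, d_8 = (259 - 7^2)/10 = 210/10 = 21, a_8 = floor((16 + 7)/21) = 1.
  m_9 = 21*1 - 7 = 14, d_9 = (259 - 14^2)/21 = 63/21 = 3, a_9 = floor((16 + 14)/3) = 10.
  m_10 = 3*10 - 14 = 16, d_10 = (259 - 16^2)/3 = 3/3 = 1, a_10 = floor((16 + 16)/1) = 32.
  m_11 = 1*32 - 16 = 16, d_11 = (259 - 16^2)/1 = 3/1 = 3: (m_11, d_11) = (m_1, d_1) = (16, 3), so from here the quotients repeat a_1, ..., a_10; the period length is 10.
Hence the expansion of sqrt(259) is a_0 = 16 followed by the repeating block 10, 1, 2, 3, 4, 3, 2, 1, 10, 32 (period 10).

[16; (10, 1, 2, 3, 4, 3, 2, 1, 10, 32)]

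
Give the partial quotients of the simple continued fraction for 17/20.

Run the Euclidean algorithm on 17 and 20; the successive quotients are the partial quotients a_0, a_1, ... (each step inverts the fractional part left over by the previous one):
  17 = 0*20 + 17, so a_0 = 0.
  20 = 1*17 + 3, so a_1 = 1.
  17 = 5*3 + 2, so a_2 = 5.
  3 = 1*2 + 1, so a_3 = 1.
  2 = 2*1 + 0, so a_4 = 2.
The remainder reaches 0 after 5 divisions, so the expansion has 5 partial quotients, read off in order.

[0; 1, 5, 1, 2]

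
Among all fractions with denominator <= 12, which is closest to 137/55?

5/2

Expand x = 137/55 as a continued fraction with the Euclidean algorithm:
  137 = 2*55 + 27, so a_0 = 2.
  55 = 2*27 + 1, so a_1 = 2.
  27 = 27*1 + 0, so a_2 = 27.
so x = [2; 2, 27].
Convergents (p_i = a_i*p_{i-1} + p_{i-2}, q_i = a_i*q_{i-1} + q_{i-2} with p_{-2}=0, p_{-1}=1, q_{-2}=1, q_{-1}=0), until the denominator exceeds 12:
  i=0: a_0=2, p_0 = 2*1 + 0 = 2, q_0 = 2*0 + 1 = 1.
  i=1: a_1=2, p_1 = 2*2 + 1 = 5, q_1 = 2*1 + 0 = 2.
  i=2: a_2=27, p_2 = 27*5 + 2 = 137, q_2 = 27*2 + 1 = 55.
q_2 = 55 > 12, so the last convergent with denominator <= 12 is p_1/q_1 = 5/2.
The closest fraction with denominator <= 12 is either p_1/q_1 or the intermediate fraction (k*p_1 + p_0)/(k*q_1 + q_0) with the largest k >= 1 whose denominator stays <= 12; these approach x as k grows, and every other convergent or intermediate fraction in range is farther away.
Largest k: floor((12 - q_0)/q_1) = floor((12 - 1)/2) = 5.
That gives (5*5 + 2)/(5*2 + 1) = 27/11.
Compare the errors: |x - 5/2| = |137*2 - 5*55|/(55*2) = 1/110, and |x - 27/11| = |137*11 - 27*55|/(55*11) = 22/605.
Cross-multiplying, 1*605 = 605 < 2420 = 22*110, so 1/110 is smaller: the convergent 5/2 is closer to x than 27/11.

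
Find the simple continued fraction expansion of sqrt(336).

[18; (3, 36)]

Write x_i = (sqrt(336) + m_i)/d_i with (m_0, d_0) = (0, 1). a_0 = floor(sqrt(336)) = 18, since 18^2 = 324 <= 336 < 361 = 19^2.
Iterate m_{i+1} = d_i*a_i - m_i, d_{i+1} = (336 - m_{i+1}^2)/d_i, a_{i+1} = floor((a_0 + m_{i+1})/d_{i+1}):
  m_1 = 1*18 - 0 = 18, d_1 = (336 - 18^2)/1 = 12/1 = 12, a_1 = floor((18 + 18)/12) = 3.
  m_2 = 12*3 - 18 = 18, d_2 = (336 - 18^2)/12 = 12/12 = 1, a_2 = floor((18 + 18)/1) = 36.
  m_3 = 1*36 - 18 = 18, d_3 = (336 - 18^2)/1 = 12/1 = 12: (m_3, d_3) = (m_1, d_1) = (18, 12), so from here the quotients repeat a_1, a_2; the period length is 2.
Hence the expansion of sqrt(336) is a_0 = 18 followed by the repeating block 3, 36 (period 2).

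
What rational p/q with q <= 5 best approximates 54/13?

21/5

Expand x = 54/13 as a continued fraction with the Euclidean algorithm:
  54 = 4*13 + 2, so a_0 = 4.
  13 = 6*2 + 1, so a_1 = 6.
  2 = 2*1 + 0, so a_2 = 2.
so x = [4; 6, 2].
Convergents (p_i = a_i*p_{i-1} + p_{i-2}, q_i = a_i*q_{i-1} + q_{i-2} with p_{-2}=0, p_{-1}=1, q_{-2}=1, q_{-1}=0), until the denominator exceeds 5:
  i=0: a_0=4, p_0 = 4*1 + 0 = 4, q_0 = 4*0 + 1 = 1.
  i=1: a_1=6, p_1 = 6*4 + 1 = 25, q_1 = 6*1 + 0 = 6.
q_1 = 6 > 5, so the last convergent with denominator <= 5 is p_0/q_0 = 4/1.
The closest fraction with denominator <= 5 is either p_0/q_0 or the intermediate fraction (k*p_0 + p_{-1})/(k*q_0 + q_{-1}) with the largest k >= 1 whose denominator stays <= 5; these approach x as k grows, and every other convergent or intermediate fraction in range is farther away.
Largest k: floor((5 - q_{-1})/q_0) = floor((5 - 0)/1) = 5 (using the seeds p_{-1} = 1, q_{-1} = 0).
That gives (5*4 + 1)/(5*1 + 0) = 21/5.
Compare the errors: |x - 4/1| = |54*1 - 4*13|/(13*1) = 2/13, and |x - 21/5| = |54*5 - 21*13|/(13*5) = 3/65.
Cross-multiplying, 3*13 = 39 < 130 = 2*65, so 3/65 is smaller: the intermediate fraction 21/5 is closer to x than 4/1.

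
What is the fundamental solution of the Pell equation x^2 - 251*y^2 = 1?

(x, y) = (3674890, 231957)

First expand sqrt(251) as a continued fraction. With x_i = (sqrt(251) + m_i)/d_i and (m_0, d_0) = (0, 1): a_0 = floor(sqrt(251)) = 15, since 15^2 = 225 <= 251 < 256 = 16^2.
Iterate m_{i+1} = d_i*a_i - m_i, d_{i+1} = (251 - m_{i+1}^2)/d_i, a_{i+1} = floor((a_0 + m_{i+1})/d_{i+1}):
  m_1 = 1*15 - 0 = 15, d_1 = (251 - 15^2)/1 = 26/1 = 26, a_1 = floor((15 + 15)/26) = 1.
  m_2 = 26*1 - 15 = 11, d_2 = (251 - 11^2)/26 = 130/26 = 5, a_2 = floor((15 + 11)/5) = 5.
  m_3 = 5*5 - 11 = 14, d_3 = (251 - 14^2)/5 = 55/5 = 11, a_3 = floor((15 + 14)/11) = 2.
  m_4 = 11*2 - 14 = 8, d_4 = (251 - 8^2)/11 = 187/11 = 17, a_4 = floor((15 + 8)/17) = 1.
  m_5 = 17*1 - 8 = 9, d_5 = (251 - 9^2)/17 = 170/17 = 10, a_5 = floor((15 + 9)/10) = 2.
  m_6 = 10*2 - 9 = 11, d_6 = (251 - 11^2)/10 = 130/10 = 13, a_6 = floor((15 + 11)/13) = 2.
  m_7 = 13*2 - 11 = 15, d_7 = (251 - 15^2)/13 = 26/13 = 2, a_7 = floor((15 + 15)/2) = 15.
  m_8 = 2*15 - 15 = 15, d_8 = (251 - 15^2)/2 = 26/2 = 13, a_8 = floor((15 + 15)/13) = 2.
  m_9 = 13*2 - 15 = 11, d_9 = (251 - 11^2)/13 = 130/13 = 10, a_9 = floor((15 + 11)/10) = 2.
  m_10 = 10*2 - 11 = 9, d_10 = (251 - 9^2)/10 = 170/10 = 17, a_10 = floor((15 + 9)/17) = 1.
  m_11 = 17*1 - 9 = 8, d_11 = (251 - 8^2)/17 = 187/17 = 11, a_11 = floor((15 + 8)/11) = 2.
  m_12 = 11*2 - 8 = 14, d_12 = (251 - 14^2)/11 = 55/11 = 5, a_12 = floor((15 + 14)/5) = 5.
  m_13 = 5*5 - 14 = 11, d_13 = (251 - 11^2)/5 = 130/5 = 26, a_13 = floor((15 + 11)/26) = 1.
  m_14 = 26*1 - 11 = 15, d_14 = (251 - 15^2)/26 = 26/26 = 1, a_14 = floor((15 + 15)/1) = 30.
  m_15 = 1*30 - 15 = 15, d_15 = (251 - 15^2)/1 = 26/1 = 26: (m_15, d_15) = (m_1, d_1) = (15, 26), so from here the quotients repeat a_1, ..., a_14; the period length is 14.
So sqrt(251) = [15; (1, 5, 2, 1, 2, 2, 15, 2, 2, 1, 2, 5, 1, 30)] with period length k = 14.
k is even, so the fundamental solution of x^2 - 251y^2 = 1 is (p_{k-1}, q_{k-1}) = (p_13, q_13); compute convergents through index 13.
Convergents (p_i = a_i*p_{i-1} + p_{i-2}, q_i = a_i*q_{i-1} + q_{i-2} with p_{-2}=0, p_{-1}=1, q_{-2}=1, q_{-1}=0):
  i=0: a_0=15, p_0 = 15*1 + 0 = 15, q_0 = 15*0 + 1 = 1.
  i=1: a_1=1, p_1 = 1*15 + 1 = 16, q_1 = 1*1 + 0 = 1.
  i=2: a_2=5, p_2 = 5*16 + 15 = 95, q_2 = 5*1 + 1 = 6.
  i=3: a_3=2, p_3 = 2*95 + 16 = 206, q_3 = 2*6 + 1 = 13.
  i=4: a_4=1, p_4 = 1*206 + 95 = 301, q_4 = 1*13 + 6 = 19.
  i=5: a_5=2, p_5 = 2*301 + 206 = 808, q_5 = 2*19 + 13 = 51.
  i=6: a_6=2, p_6 = 2*808 + 301 = 1917, q_6 = 2*51 + 19 = 121.
  i=7: a_7=15, p_7 = 15*1917 + 808 = 29563, q_7 = 15*121 + 51 = 1866.
  i=8: a_8=2, p_8 = 2*29563 + 1917 = 61043, q_8 = 2*1866 + 121 = 3853.
  i=9: a_9=2, p_9 = 2*61043 + 29563 = 151649, q_9 = 2*3853 + 1866 = 9572.
  i=10: a_10=1, p_10 = 1*151649 + 61043 = 212692, q_10 = 1*9572 + 3853 = 13425.
  i=11: a_11=2, p_11 = 2*212692 + 151649 = 577033, q_11 = 2*13425 + 9572 = 36422.
  i=12: a_12=5, p_12 = 5*577033 + 212692 = 3097857, q_12 = 5*36422 + 13425 = 195535.
  i=13: a_13=1, p_13 = 1*3097857 + 577033 = 3674890, q_13 = 1*195535 + 36422 = 231957.
Check: 3674890^2 - 251*231957^2 = 13504816512100 - 13504816512099 = 1, so (x, y) = (3674890, 231957) solves the equation, and by the theorem it is the least positive solution.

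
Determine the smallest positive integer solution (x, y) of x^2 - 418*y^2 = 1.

(x, y) = (33857, 1656)

First expand sqrt(418) as a continued fraction. With x_i = (sqrt(418) + m_i)/d_i and (m_0, d_0) = (0, 1): a_0 = floor(sqrt(418)) = 20, since 20^2 = 400 <= 418 < 441 = 21^2.
Iterate m_{i+1} = d_i*a_i - m_i, d_{i+1} = (418 - m_{i+1}^2)/d_i, a_{i+1} = floor((a_0 + m_{i+1})/d_{i+1}):
  m_1 = 1*20 - 0 = 20, d_1 = (418 - 20^2)/1 = 18/1 = 18, a_1 = floor((20 + 20)/18) = 2.
  m_2 = 18*2 - 20 = 16, d_2 = (418 - 16^2)/18 = 162/18 = 9, a_2 = floor((20 + 16)/9) = 4.
  m_3 = 9*4 - 16 = 20, d_3 = (418 - 20^2)/9 = 18/9 = 2, a_3 = floor((20 + 20)/2) = 20.
  m_4 = 2*20 - 20 = 20, d_4 = (418 - 20^2)/2 = 18/2 = 9, a_4 = floor((20 + 20)/9) = 4.
  m_5 = 9*4 - 20 = 16, d_5 = (418 - 16^2)/9 = 162/9 = 18, a_5 = floor((20 + 16)/18) = 2.
  m_6 = 18*2 - 16 = 20, d_6 = (418 - 20^2)/18 = 18/18 = 1, a_6 = floor((20 + 20)/1) = 40.
  m_7 = 1*40 - 20 = 20, d_7 = (418 - 20^2)/1 = 18/1 = 18: (m_7, d_7) = (m_1, d_1) = (20, 18), so from here the quotients repeat a_1, ..., a_6; the period length is 6.
So sqrt(418) = [20; (2, 4, 20, 4, 2, 40)] with period length k = 6.
k is even, so the fundamental solution of x^2 - 418y^2 = 1 is (p_{k-1}, q_{k-1}) = (p_5, q_5); compute convergents through index 5.
Convergents (p_i = a_i*p_{i-1} + p_{i-2}, q_i = a_i*q_{i-1} + q_{i-2} with p_{-2}=0, p_{-1}=1, q_{-2}=1, q_{-1}=0):
  i=0: a_0=20, p_0 = 20*1 + 0 = 20, q_0 = 20*0 + 1 = 1.
  i=1: a_1=2, p_1 = 2*20 + 1 = 41, q_1 = 2*1 + 0 = 2.
  i=2: a_2=4, p_2 = 4*41 + 20 = 184, q_2 = 4*2 + 1 = 9.
  i=3: a_3=20, p_3 = 20*184 + 41 = 3721, q_3 = 20*9 + 2 = 182.
  i=4: a_4=4, p_4 = 4*3721 + 184 = 15068, q_4 = 4*182 + 9 = 737.
  i=5: a_5=2, p_5 = 2*15068 + 3721 = 33857, q_5 = 2*737 + 182 = 1656.
Check: 33857^2 - 418*1656^2 = 1146296449 - 1146296448 = 1, so (x, y) = (33857, 1656) solves the equation, and by the theorem it is the least positive solution.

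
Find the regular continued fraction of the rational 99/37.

[2; 1, 2, 12]

Run the Euclidean algorithm on 99 and 37; the successive quotients are the partial quotients a_0, a_1, ... (each step inverts the fractional part left over by the previous one):
  99 = 2*37 + 25, so a_0 = 2.
  37 = 1*25 + 12, so a_1 = 1.
  25 = 2*12 + 1, so a_2 = 2.
  12 = 12*1 + 0, so a_3 = 12.
The remainder reaches 0 after 4 divisions, so the expansion has 4 partial quotients, read off in order.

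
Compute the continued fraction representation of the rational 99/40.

[2; 2, 9, 2]

Run the Euclidean algorithm on 99 and 40; the successive quotients are the partial quotients a_0, a_1, ... (each step inverts the fractional part left over by the previous one):
  99 = 2*40 + 19, so a_0 = 2.
  40 = 2*19 + 2, so a_1 = 2.
  19 = 9*2 + 1, so a_2 = 9.
  2 = 2*1 + 0, so a_3 = 2.
The remainder reaches 0 after 4 divisions, so the expansion has 4 partial quotients, read off in order.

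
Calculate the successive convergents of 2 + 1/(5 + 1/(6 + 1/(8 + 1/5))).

Using the convergent recurrence p_i = a_i*p_{i-1} + p_{i-2}, q_i = a_i*q_{i-1} + q_{i-2} with p_{-2}=0, p_{-1}=1, q_{-2}=1, q_{-1}=0:
  i=0: a_0=2, p_0 = 2*1 + 0 = 2, q_0 = 2*0 + 1 = 1.
  i=1: a_1=5, p_1 = 5*2 + 1 = 11, q_1 = 5*1 + 0 = 5.
  i=2: a_2=6, p_2 = 6*11 + 2 = 68, q_2 = 6*5 + 1 = 31.
  i=3: a_3=8, p_3 = 8*68 + 11 = 555, q_3 = 8*31 + 5 = 253.
  i=4: a_4=5, p_4 = 5*555 + 68 = 2843, q_4 = 5*253 + 31 = 1296.

2/1, 11/5, 68/31, 555/253, 2843/1296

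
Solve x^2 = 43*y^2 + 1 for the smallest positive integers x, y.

First expand sqrt(43) as a continued fraction. With x_i = (sqrt(43) + m_i)/d_i and (m_0, d_0) = (0, 1): a_0 = floor(sqrt(43)) = 6, since 6^2 = 36 <= 43 < 49 = 7^2.
Iterate m_{i+1} = d_i*a_i - m_i, d_{i+1} = (43 - m_{i+1}^2)/d_i, a_{i+1} = floor((a_0 + m_{i+1})/d_{i+1}):
  m_1 = 1*6 - 0 = 6, d_1 = (43 - 6^2)/1 = 7/1 = 7, a_1 = floor((6 + 6)/7) = 1.
  m_2 = 7*1 - 6 = 1, d_2 = (43 - 1^2)/7 = 42/7 = 6, a_2 = floor((6 + 1)/6) = 1.
  m_3 = 6*1 - 1 = 5, d_3 = (43 - 5^2)/6 = 18/6 = 3, a_3 = floor((6 + 5)/3) = 3.
  m_4 = 3*3 - 5 = 4, d_4 = (43 - 4^2)/3 = 27/3 = 9, a_4 = floor((6 + 4)/9) = 1.
  m_5 = 9*1 - 4 = 5, d_5 = (43 - 5^2)/9 = 18/9 = 2, a_5 = floor((6 + 5)/2) = 5.
  m_6 = 2*5 - 5 = 5, d_6 = (43 - 5^2)/2 = 18/2 = 9, a_6 = floor((6 + 5)/9) = 1.
  m_7 = 9*1 - 5 = 4, d_7 = (43 - 4^2)/9 = 27/9 = 3, a_7 = floor((6 + 4)/3) = 3.
  m_8 = 3*3 - 4 = 5, d_8 = (43 - 5^2)/3 = 18/3 = 6, a_8 = floor((6 + 5)/6) = 1.
  m_9 = 6*1 - 5 = 1, d_9 = (43 - 1^2)/6 = 42/6 = 7, a_9 = floor((6 + 1)/7) = 1.
  m_10 = 7*1 - 1 = 6, d_10 = (43 - 6^2)/7 = 7/7 = 1, a_10 = floor((6 + 6)/1) = 12.
  m_11 = 1*12 - 6 = 6, d_11 = (43 - 6^2)/1 = 7/1 = 7: (m_11, d_11) = (m_1, d_1) = (6, 7), so from here the quotients repeat a_1, ..., a_10; the period length is 10.
So sqrt(43) = [6; (1, 1, 3, 1, 5, 1, 3, 1, 1, 12)] with period length k = 10.
k is even, so the fundamental solution of x^2 - 43y^2 = 1 is (p_{k-1}, q_{k-1}) = (p_9, q_9); compute convergents through index 9.
Convergents (p_i = a_i*p_{i-1} + p_{i-2}, q_i = a_i*q_{i-1} + q_{i-2} with p_{-2}=0, p_{-1}=1, q_{-2}=1, q_{-1}=0):
  i=0: a_0=6, p_0 = 6*1 + 0 = 6, q_0 = 6*0 + 1 = 1.
  i=1: a_1=1, p_1 = 1*6 + 1 = 7, q_1 = 1*1 + 0 = 1.
  i=2: a_2=1, p_2 = 1*7 + 6 = 13, q_2 = 1*1 + 1 = 2.
  i=3: a_3=3, p_3 = 3*13 + 7 = 46, q_3 = 3*2 + 1 = 7.
  i=4: a_4=1, p_4 = 1*46 + 13 = 59, q_4 = 1*7 + 2 = 9.
  i=5: a_5=5, p_5 = 5*59 + 46 = 341, q_5 = 5*9 + 7 = 52.
  i=6: a_6=1, p_6 = 1*341 + 59 = 400, q_6 = 1*52 + 9 = 61.
  i=7: a_7=3, p_7 = 3*400 + 341 = 1541, q_7 = 3*61 + 52 = 235.
  i=8: a_8=1, p_8 = 1*1541 + 400 = 1941, q_8 = 1*235 + 61 = 296.
  i=9: a_9=1, p_9 = 1*1941 + 1541 = 3482, q_9 = 1*296 + 235 = 531.
Check: 3482^2 - 43*531^2 = 12124324 - 12124323 = 1, so (x, y) = (3482, 531) solves the equation, and by the theorem it is the least positive solution.

(x, y) = (3482, 531)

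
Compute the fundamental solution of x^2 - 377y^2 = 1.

(x, y) = (233, 12)

First expand sqrt(377) as a continued fraction. With x_i = (sqrt(377) + m_i)/d_i and (m_0, d_0) = (0, 1): a_0 = floor(sqrt(377)) = 19, since 19^2 = 361 <= 377 < 400 = 20^2.
Iterate m_{i+1} = d_i*a_i - m_i, d_{i+1} = (377 - m_{i+1}^2)/d_i, a_{i+1} = floor((a_0 + m_{i+1})/d_{i+1}):
  m_1 = 1*19 - 0 = 19, d_1 = (377 - 19^2)/1 = 16/1 = 16, a_1 = floor((19 + 19)/16) = 2.
  m_2 = 16*2 - 19 = 13, d_2 = (377 - 13^2)/16 = 208/16 = 13, a_2 = floor((19 + 13)/13) = 2.
  m_3 = 13*2 - 13 = 13, d_3 = (377 - 13^2)/13 = 208/13 = 16, a_3 = floor((19 + 13)/16) = 2.
  m_4 = 16*2 - 13 = 19, d_4 = (377 - 19^2)/16 = 16/16 = 1, a_4 = floor((19 + 19)/1) = 38.
  m_5 = 1*38 - 19 = 19, d_5 = (377 - 19^2)/1 = 16/1 = 16: (m_5, d_5) = (m_1, d_1) = (19, 16), so from here the quotients repeat a_1, ..., a_4; the period length is 4.
So sqrt(377) = [19; (2, 2, 2, 38)] with period length k = 4.
k is even, so the fundamental solution of x^2 - 377y^2 = 1 is (p_{k-1}, q_{k-1}) = (p_3, q_3); compute convergents through index 3.
Convergents (p_i = a_i*p_{i-1} + p_{i-2}, q_i = a_i*q_{i-1} + q_{i-2} with p_{-2}=0, p_{-1}=1, q_{-2}=1, q_{-1}=0):
  i=0: a_0=19, p_0 = 19*1 + 0 = 19, q_0 = 19*0 + 1 = 1.
  i=1: a_1=2, p_1 = 2*19 + 1 = 39, q_1 = 2*1 + 0 = 2.
  i=2: a_2=2, p_2 = 2*39 + 19 = 97, q_2 = 2*2 + 1 = 5.
  i=3: a_3=2, p_3 = 2*97 + 39 = 233, q_3 = 2*5 + 2 = 12.
Check: 233^2 - 377*12^2 = 54289 - 54288 = 1, so (x, y) = (233, 12) solves the equation, and by the theorem it is the least positive solution.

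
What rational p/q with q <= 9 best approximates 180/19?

19/2

Expand x = 180/19 as a continued fraction with the Euclidean algorithm:
  180 = 9*19 + 9, so a_0 = 9.
  19 = 2*9 + 1, so a_1 = 2.
  9 = 9*1 + 0, so a_2 = 9.
so x = [9; 2, 9].
Convergents (p_i = a_i*p_{i-1} + p_{i-2}, q_i = a_i*q_{i-1} + q_{i-2} with p_{-2}=0, p_{-1}=1, q_{-2}=1, q_{-1}=0), until the denominator exceeds 9:
  i=0: a_0=9, p_0 = 9*1 + 0 = 9, q_0 = 9*0 + 1 = 1.
  i=1: a_1=2, p_1 = 2*9 + 1 = 19, q_1 = 2*1 + 0 = 2.
  i=2: a_2=9, p_2 = 9*19 + 9 = 180, q_2 = 9*2 + 1 = 19.
q_2 = 19 > 9, so the last convergent with denominator <= 9 is p_1/q_1 = 19/2.
The closest fraction with denominator <= 9 is either p_1/q_1 or the intermediate fraction (k*p_1 + p_0)/(k*q_1 + q_0) with the largest k >= 1 whose denominator stays <= 9; these approach x as k grows, and every other convergent or intermediate fraction in range is farther away.
Largest k: floor((9 - q_0)/q_1) = floor((9 - 1)/2) = 4.
That gives (4*19 + 9)/(4*2 + 1) = 85/9.
Compare the errors: |x - 19/2| = |180*2 - 19*19|/(19*2) = 1/38, and |x - 85/9| = |180*9 - 85*19|/(19*9) = 5/171.
Cross-multiplying, 1*171 = 171 < 190 = 5*38, so 1/38 is smaller: the convergent 19/2 is closer to x than 85/9.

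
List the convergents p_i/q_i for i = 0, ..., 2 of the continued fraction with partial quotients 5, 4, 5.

Using the convergent recurrence p_i = a_i*p_{i-1} + p_{i-2}, q_i = a_i*q_{i-1} + q_{i-2} with p_{-2}=0, p_{-1}=1, q_{-2}=1, q_{-1}=0:
  i=0: a_0=5, p_0 = 5*1 + 0 = 5, q_0 = 5*0 + 1 = 1.
  i=1: a_1=4, p_1 = 4*5 + 1 = 21, q_1 = 4*1 + 0 = 4.
  i=2: a_2=5, p_2 = 5*21 + 5 = 110, q_2 = 5*4 + 1 = 21.

5/1, 21/4, 110/21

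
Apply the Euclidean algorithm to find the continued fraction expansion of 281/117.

Run the Euclidean algorithm on 281 and 117; the successive quotients are the partial quotients a_0, a_1, ... (each step inverts the fractional part left over by the previous one):
  281 = 2*117 + 47, so a_0 = 2.
  117 = 2*47 + 23, so a_1 = 2.
  47 = 2*23 + 1, so a_2 = 2.
  23 = 23*1 + 0, so a_3 = 23.
The remainder reaches 0 after 4 divisions, so the expansion has 4 partial quotients, read off in order.

[2; 2, 2, 23]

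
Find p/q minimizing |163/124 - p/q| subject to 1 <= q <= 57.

Expand x = 163/124 as a continued fraction with the Euclidean algorithm:
  163 = 1*124 + 39, so a_0 = 1.
  124 = 3*39 + 7, so a_1 = 3.
  39 = 5*7 + 4, so a_2 = 5.
  7 = 1*4 + 3, so a_3 = 1.
  4 = 1*3 + 1, so a_4 = 1.
  3 = 3*1 + 0, so a_5 = 3.
so x = [1; 3, 5, 1, 1, 3].
Convergents (p_i = a_i*p_{i-1} + p_{i-2}, q_i = a_i*q_{i-1} + q_{i-2} with p_{-2}=0, p_{-1}=1, q_{-2}=1, q_{-1}=0), until the denominator exceeds 57:
  i=0: a_0=1, p_0 = 1*1 + 0 = 1, q_0 = 1*0 + 1 = 1.
  i=1: a_1=3, p_1 = 3*1 + 1 = 4, q_1 = 3*1 + 0 = 3.
  i=2: a_2=5, p_2 = 5*4 + 1 = 21, q_2 = 5*3 + 1 = 16.
  i=3: a_3=1, p_3 = 1*21 + 4 = 25, q_3 = 1*16 + 3 = 19.
  i=4: a_4=1, p_4 = 1*25 + 21 = 46, q_4 = 1*19 + 16 = 35.
  i=5: a_5=3, p_5 = 3*46 + 25 = 163, q_5 = 3*35 + 19 = 124.
q_5 = 124 > 57, so the last convergent with denominator <= 57 is p_4/q_4 = 46/35.
The closest fraction with denominator <= 57 is either p_4/q_4 or the intermediate fraction (k*p_4 + p_3)/(k*q_4 + q_3) with the largest k >= 1 whose denominator stays <= 57; these approach x as k grows, and every other convergent or intermediate fraction in range is farther away.
Largest k: floor((57 - q_3)/q_4) = floor((57 - 19)/35) = 1.
That gives (1*46 + 25)/(1*35 + 19) = 71/54.
Compare the errors: |x - 46/35| = |163*35 - 46*124|/(124*35) = 1/4340, and |x - 71/54| = |163*54 - 71*124|/(124*54) = 2/6696.
Cross-multiplying, 1*6696 = 6696 < 8680 = 2*4340, so 1/4340 is smaller: the convergent 46/35 is closer to x than 71/54.

46/35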